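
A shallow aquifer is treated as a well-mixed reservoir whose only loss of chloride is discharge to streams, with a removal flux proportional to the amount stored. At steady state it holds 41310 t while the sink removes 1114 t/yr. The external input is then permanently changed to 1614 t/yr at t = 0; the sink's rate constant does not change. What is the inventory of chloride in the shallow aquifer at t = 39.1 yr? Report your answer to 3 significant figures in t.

Residence time τ = M₀/F₀ = 37.08 yr. The eventual steady state is M_∞ = M₀·(F₁/F₀) = 41310 × 1614/1114 = 59851 t.
The anomaly ΔM(t) = M(t) − M_∞ decays as ΔM₀·e^(−t/τ) with ΔM₀ = 41310 − 59851 = −18540 t.
At t = 39.1 yr, e^(−t/τ) = e^(−1.054) = 0.3484, so ΔM = −6460 t and M = 59851 − 6460 = 53392 t.

53400 t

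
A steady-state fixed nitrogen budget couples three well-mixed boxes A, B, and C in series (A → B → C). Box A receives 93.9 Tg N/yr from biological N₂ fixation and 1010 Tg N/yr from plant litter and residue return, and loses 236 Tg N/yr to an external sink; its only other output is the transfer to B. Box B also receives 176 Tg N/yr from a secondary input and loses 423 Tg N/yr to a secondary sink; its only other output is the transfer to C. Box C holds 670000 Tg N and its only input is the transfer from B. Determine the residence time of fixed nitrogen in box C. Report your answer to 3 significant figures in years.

1080 yr

Box A: F(A→B) = (93.9 + 1010) − 236 = 867.90 Tg N/yr.
Box B: F(B→C) = (867.90 + 176) − 423 = 620.90 Tg N/yr.
Box C throughput = its input = 620.90 Tg N/yr; τ = 670000 / 620.90 = 1079 yr.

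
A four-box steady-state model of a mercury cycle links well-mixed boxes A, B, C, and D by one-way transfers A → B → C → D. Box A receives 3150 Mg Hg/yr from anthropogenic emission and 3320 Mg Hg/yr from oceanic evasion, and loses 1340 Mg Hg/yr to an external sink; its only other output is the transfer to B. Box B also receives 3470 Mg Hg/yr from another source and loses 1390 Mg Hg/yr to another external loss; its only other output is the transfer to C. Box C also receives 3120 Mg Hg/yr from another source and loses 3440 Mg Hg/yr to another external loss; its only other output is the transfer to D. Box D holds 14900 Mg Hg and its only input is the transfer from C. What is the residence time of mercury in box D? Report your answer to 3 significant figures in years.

2.16 yr

Box A: F(A→B) = (3150 + 3320) − 1340 = 5130.0 Mg Hg/yr.
Box B: F(B→C) = (5130.0 + 3470) − 1390 = 7210.0 Mg Hg/yr.
Box C: F(C→D) = (7210.0 + 3120) − 3440 = 6890.0 Mg Hg/yr.
Box D throughput = its input = 6890.0 Mg Hg/yr; τ = 14900 / 6890.0 = 2.163 yr.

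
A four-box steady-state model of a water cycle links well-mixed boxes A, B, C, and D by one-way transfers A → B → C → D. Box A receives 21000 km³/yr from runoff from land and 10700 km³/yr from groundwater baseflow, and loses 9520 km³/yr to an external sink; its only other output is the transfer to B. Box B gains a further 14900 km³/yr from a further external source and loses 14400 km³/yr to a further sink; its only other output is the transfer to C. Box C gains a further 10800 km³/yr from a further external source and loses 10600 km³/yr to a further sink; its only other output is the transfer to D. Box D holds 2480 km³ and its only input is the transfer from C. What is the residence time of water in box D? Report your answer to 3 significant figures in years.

Box A: F(A→B) = (21000 + 10700) − 9520 = 22180 km³/yr.
Box B: F(B→C) = (22180 + 14900) − 14400 = 22680 km³/yr.
Box C: F(C→D) = (22680 + 10800) − 10600 = 22880 km³/yr.
Box D throughput = its input = 22880 km³/yr; τ = 2480 / 22880 = 0.1084 yr.

0.108 yr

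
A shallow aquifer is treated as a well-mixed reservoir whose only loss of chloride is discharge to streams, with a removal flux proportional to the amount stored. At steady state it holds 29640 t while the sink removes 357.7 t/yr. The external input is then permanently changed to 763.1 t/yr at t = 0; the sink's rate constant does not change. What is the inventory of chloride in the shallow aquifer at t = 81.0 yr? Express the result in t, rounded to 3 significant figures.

τ = M₀/F₀ = 29640/357.7 = 82.86 yr; rate constant k = 1/τ.
New steady state M_∞ = F₁/k = F₁·τ = 763.1 × 82.86 = 63233 t.
M(t) = M_∞ + (M₀ − M_∞)·e^(−t/τ); t/τ = 81.0/82.86 = 0.9775, so e^(−t/τ) = 0.3762.
M(t) = 63233 − 33590 × 0.3762 = 50594 t.

50600 t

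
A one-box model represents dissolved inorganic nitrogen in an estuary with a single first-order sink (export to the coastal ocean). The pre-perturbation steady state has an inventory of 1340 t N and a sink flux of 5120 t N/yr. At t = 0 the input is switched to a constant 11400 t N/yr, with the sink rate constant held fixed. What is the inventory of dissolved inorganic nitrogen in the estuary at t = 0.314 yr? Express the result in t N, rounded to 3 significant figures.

Residence time τ = M₀/F₀ = 0.2617 yr. The eventual steady state is M_∞ = M₀·(F₁/F₀) = 1340 × 11400/5120 = 2983.6 t N.
The anomaly ΔM(t) = M(t) − M_∞ decays as ΔM₀·e^(−t/τ) with ΔM₀ = 1340 − 2983.6 = −1644 t N.
At t = 0.314 yr, e^(−t/τ) = e^(−1.200) = 0.3013, so ΔM = −495.2 t N and M = 2983.6 − 495.2 = 2488.4 t N.

2490 t N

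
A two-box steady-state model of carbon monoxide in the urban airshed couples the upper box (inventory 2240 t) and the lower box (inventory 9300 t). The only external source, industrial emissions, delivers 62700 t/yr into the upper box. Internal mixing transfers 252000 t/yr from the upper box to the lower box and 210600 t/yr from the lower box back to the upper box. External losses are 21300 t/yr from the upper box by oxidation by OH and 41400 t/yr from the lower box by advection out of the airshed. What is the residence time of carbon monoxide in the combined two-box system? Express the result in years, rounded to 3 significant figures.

0.184 yr

Residence time in the combined system uses the total inventory and the total *external* removal — internal exchanges between the two boxes cancel.
M_total = 2240 + 9300 = 11540 t.
ΣF_external_out = 21300 + 41400 = 62700 t/yr.
τ = M_total / ΣF_ext = 11540 / 62700 = 0.1841 yr.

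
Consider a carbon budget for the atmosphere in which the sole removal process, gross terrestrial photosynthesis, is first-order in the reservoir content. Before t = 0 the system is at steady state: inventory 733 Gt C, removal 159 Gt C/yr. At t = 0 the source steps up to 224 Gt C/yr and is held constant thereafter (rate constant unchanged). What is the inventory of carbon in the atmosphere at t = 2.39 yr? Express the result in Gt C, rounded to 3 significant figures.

854 Gt C

Residence time τ = M₀/F₀ = 4.610 yr. The eventual steady state is M_∞ = M₀·(F₁/F₀) = 733 × 224/159 = 1032.7 Gt C.
The anomaly ΔM(t) = M(t) − M_∞ decays as ΔM₀·e^(−t/τ) with ΔM₀ = 733 − 1032.7 = −299.7 Gt C.
At t = 2.39 yr, e^(−t/τ) = e^(−0.5184) = 0.5955, so ΔM = −178.4 Gt C and M = 1032.7 − 178.4 = 854.22 Gt C.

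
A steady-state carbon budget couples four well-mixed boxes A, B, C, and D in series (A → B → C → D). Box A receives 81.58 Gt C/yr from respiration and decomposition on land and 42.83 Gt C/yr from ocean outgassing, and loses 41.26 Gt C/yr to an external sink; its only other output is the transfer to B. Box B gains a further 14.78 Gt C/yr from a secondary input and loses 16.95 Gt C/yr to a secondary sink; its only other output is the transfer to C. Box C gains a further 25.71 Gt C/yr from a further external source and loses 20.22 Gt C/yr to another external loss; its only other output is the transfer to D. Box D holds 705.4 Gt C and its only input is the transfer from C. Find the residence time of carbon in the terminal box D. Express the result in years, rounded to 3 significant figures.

8.16 yr

Box A: F(A→B) = (81.58 + 42.83) − 41.26 = 83.150 Gt C/yr.
Box B: F(B→C) = (83.150 + 14.78) − 16.95 = 80.980 Gt C/yr.
Box C: F(C→D) = (80.980 + 25.71) − 20.22 = 86.470 Gt C/yr.
Box D throughput = its input = 86.470 Gt C/yr; τ = 705.4 / 86.470 = 8.158 yr.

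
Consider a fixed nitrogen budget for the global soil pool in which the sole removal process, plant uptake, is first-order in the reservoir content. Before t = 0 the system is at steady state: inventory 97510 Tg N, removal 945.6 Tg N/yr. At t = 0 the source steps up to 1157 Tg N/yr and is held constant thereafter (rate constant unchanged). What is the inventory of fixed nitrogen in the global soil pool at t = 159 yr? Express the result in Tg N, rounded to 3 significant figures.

The sink rate constant is k = F₀/M₀ = 945.6/97510 = 0.009697 yr⁻¹.
Solving dM/dt = F₁ − kM with M(0) = M₀ gives M(t) = F₁/k + (M₀ − F₁/k)·e^(−kt).
F₁/k = 1157/0.009697 = 119310 Tg N; kt = 0.009697 × 159 = 1.542, e^(−kt) = 0.2140.
M(159) = 119310 + (97510 − 119310) × 0.2140 = 119310 − 4665 = 114640 Tg N.

115000 Tg N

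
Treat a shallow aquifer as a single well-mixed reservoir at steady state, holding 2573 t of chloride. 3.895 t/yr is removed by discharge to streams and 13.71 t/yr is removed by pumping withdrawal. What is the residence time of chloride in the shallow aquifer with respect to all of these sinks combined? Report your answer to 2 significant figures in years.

Total removal flux = 3.895 + 13.71 = 17.605 t/yr.
τ = M / ΣF_out = 2573 / 17.605 = 146.2 yr.

150 yr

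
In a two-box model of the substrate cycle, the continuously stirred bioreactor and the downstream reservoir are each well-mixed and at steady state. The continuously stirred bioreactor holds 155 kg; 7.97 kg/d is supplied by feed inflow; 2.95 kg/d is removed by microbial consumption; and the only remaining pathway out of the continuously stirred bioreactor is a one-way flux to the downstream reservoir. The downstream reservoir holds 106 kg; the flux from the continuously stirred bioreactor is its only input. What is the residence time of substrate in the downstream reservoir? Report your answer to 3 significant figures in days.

21.1 d

Balance the continuously stirred bioreactor: ΣF_in = 7.9700 kg/d.
Flux to the downstream reservoir = ΣF_in − (2.95) = 5.0200 kg/d.
At steady state the output of the downstream reservoir equals its input, 5.0200 kg/d.
τ = M / F = 106 / 5.0200 = 21.12 d.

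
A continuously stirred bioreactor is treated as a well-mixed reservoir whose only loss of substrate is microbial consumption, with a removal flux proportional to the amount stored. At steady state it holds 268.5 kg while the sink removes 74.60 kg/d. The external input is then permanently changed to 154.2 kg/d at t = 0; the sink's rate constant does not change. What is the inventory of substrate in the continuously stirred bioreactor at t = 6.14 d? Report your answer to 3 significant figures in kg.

503 kg

Residence time τ = M₀/F₀ = 3.599 d. The eventual steady state is M_∞ = M₀·(F₁/F₀) = 268.5 × 154.2/74.60 = 555.00 kg.
The anomaly ΔM(t) = M(t) − M_∞ decays as ΔM₀·e^(−t/τ) with ΔM₀ = 268.5 − 555.00 = −286.5 kg.
At t = 6.14 d, e^(−t/τ) = e^(−1.706) = 0.1816, so ΔM = −52.03 kg and M = 555.00 − 52.03 = 502.97 kg.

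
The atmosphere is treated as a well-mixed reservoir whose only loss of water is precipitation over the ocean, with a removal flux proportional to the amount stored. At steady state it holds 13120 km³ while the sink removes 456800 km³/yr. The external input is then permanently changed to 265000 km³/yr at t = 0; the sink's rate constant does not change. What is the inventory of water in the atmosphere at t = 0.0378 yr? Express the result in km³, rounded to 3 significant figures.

Residence time τ = M₀/F₀ = 0.02872 yr. The eventual steady state is M_∞ = M₀·(F₁/F₀) = 13120 × 265000/456800 = 7611.2 km³.
The anomaly ΔM(t) = M(t) − M_∞ decays as ΔM₀·e^(−t/τ) with ΔM₀ = 13120 − 7611.2 = 5509 km³.
At t = 0.0378 yr, e^(−t/τ) = e^(−1.316) = 0.2682, so ΔM = 1477 km³ and M = 7611.2 + 1477 = 9088.6 km³.

9090 km³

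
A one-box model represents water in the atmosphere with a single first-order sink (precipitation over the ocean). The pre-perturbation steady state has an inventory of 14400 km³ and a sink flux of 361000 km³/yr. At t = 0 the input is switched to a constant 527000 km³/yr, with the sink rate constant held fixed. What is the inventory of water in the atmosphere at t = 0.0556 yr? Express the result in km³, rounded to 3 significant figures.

The sink rate constant is k = F₀/M₀ = 361000/14400 = 25.07 yr⁻¹.
Solving dM/dt = F₁ − kM with M(0) = M₀ gives M(t) = F₁/k + (M₀ − F₁/k)·e^(−kt).
F₁/k = 527000/25.07 = 21022 km³; kt = 25.07 × 0.0556 = 1.394, e^(−kt) = 0.2481.
M(0.0556) = 21022 + (14400 − 21022) × 0.2481 = 21022 − 1643 = 19379 km³.

19400 km³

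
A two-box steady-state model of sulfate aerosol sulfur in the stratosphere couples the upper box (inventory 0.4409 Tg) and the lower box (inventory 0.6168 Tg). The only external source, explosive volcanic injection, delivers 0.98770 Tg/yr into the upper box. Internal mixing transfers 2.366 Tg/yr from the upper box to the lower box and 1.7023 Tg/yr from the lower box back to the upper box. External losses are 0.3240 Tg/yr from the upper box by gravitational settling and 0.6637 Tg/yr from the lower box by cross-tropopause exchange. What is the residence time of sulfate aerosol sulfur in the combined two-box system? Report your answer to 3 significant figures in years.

1.07 yr

Treat the two boxes together as one reservoir: the mixing fluxes between them are internal recycling, so τ = ΣM / Σ(external losses).
M_total = 0.4409 + 0.6168 = 1.0577 Tg.
ΣF_external_out = 0.3240 + 0.6637 = 0.98770 Tg/yr.
τ = M_total / ΣF_ext = 1.0577 / 0.98770 = 1.071 yr.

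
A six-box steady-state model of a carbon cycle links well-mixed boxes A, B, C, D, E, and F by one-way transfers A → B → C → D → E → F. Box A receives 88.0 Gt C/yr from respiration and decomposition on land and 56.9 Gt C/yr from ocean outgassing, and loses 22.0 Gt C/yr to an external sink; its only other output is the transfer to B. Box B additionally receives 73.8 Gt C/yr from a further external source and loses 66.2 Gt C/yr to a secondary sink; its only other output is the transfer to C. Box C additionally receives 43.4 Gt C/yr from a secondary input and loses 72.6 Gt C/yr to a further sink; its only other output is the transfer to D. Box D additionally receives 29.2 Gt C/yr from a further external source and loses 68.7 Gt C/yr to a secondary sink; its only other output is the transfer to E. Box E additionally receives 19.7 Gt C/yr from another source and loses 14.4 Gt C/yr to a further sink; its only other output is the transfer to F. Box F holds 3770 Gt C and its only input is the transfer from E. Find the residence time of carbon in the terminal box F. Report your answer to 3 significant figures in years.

56.2 yr

Box A: F(A→B) = (88.0 + 56.9) − 22.0 = 122.90 Gt C/yr.
Box B: F(B→C) = (122.90 + 73.8) − 66.2 = 130.50 Gt C/yr.
Box C: F(C→D) = (130.50 + 43.4) − 72.6 = 101.30 Gt C/yr.
Box D: F(D→E) = (101.30 + 29.2) − 68.7 = 61.800 Gt C/yr.
Box E: F(E→F) = (61.800 + 19.7) − 14.4 = 67.100 Gt C/yr.
Box F throughput = its input = 67.100 Gt C/yr; τ = 3770 / 67.100 = 56.18 yr.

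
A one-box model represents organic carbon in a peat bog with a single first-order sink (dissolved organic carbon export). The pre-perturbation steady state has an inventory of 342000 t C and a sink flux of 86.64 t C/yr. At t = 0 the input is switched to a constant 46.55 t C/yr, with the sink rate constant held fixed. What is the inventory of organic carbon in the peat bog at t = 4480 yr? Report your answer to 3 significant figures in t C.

The sink rate constant is k = F₀/M₀ = 86.64/342000 = 0.0002533 yr⁻¹.
Solving dM/dt = F₁ − kM with M(0) = M₀ gives M(t) = F₁/k + (M₀ − F₁/k)·e^(−kt).
F₁/k = 46.55/0.0002533 = 183750 t C; kt = 0.0002533 × 4480 = 1.135, e^(−kt) = 0.3214.
M(4480) = 183750 + (342000 − 183750) × 0.3214 = 183750 + 50870 = 234620 t C.

235000 t C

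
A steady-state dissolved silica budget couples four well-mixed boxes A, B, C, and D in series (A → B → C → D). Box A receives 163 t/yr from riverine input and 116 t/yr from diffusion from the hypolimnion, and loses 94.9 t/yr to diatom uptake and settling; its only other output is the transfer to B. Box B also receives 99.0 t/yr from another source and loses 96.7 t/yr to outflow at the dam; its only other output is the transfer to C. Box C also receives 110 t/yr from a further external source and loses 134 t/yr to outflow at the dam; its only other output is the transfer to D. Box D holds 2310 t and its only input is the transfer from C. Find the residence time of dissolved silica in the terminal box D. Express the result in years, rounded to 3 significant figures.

14.2 yr

Box A: F(A→B) = (163 + 116) − 94.9 = 184.10 t/yr.
Box B: F(B→C) = (184.10 + 99.0) − 96.7 = 186.40 t/yr.
Box C: F(C→D) = (186.40 + 110) − 134 = 162.40 t/yr.
Box D throughput = its input = 162.40 t/yr; τ = 2310 / 162.40 = 14.22 yr.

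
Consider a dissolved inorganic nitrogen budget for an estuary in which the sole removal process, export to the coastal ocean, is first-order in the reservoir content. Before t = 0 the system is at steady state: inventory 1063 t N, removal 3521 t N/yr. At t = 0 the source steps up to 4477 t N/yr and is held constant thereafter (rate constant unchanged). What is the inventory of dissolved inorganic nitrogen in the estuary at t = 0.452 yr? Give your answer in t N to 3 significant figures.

1290 t N

τ = M₀/F₀ = 1063/3521 = 0.3019 yr; rate constant k = 1/τ.
New steady state M_∞ = F₁/k = F₁·τ = 4477 × 0.3019 = 1351.6 t N.
M(t) = M_∞ + (M₀ − M_∞)·e^(−t/τ); t/τ = 0.452/0.3019 = 1.497, so e^(−t/τ) = 0.2238.
M(t) = 1351.6 − 288.6 × 0.2238 = 1287.0 t N.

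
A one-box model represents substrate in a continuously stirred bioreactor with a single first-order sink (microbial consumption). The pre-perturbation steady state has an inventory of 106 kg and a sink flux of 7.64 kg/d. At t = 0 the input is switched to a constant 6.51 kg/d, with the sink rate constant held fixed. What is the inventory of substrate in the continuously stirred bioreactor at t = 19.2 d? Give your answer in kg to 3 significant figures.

τ = M₀/F₀ = 106/7.64 = 13.87 d; rate constant k = 1/τ.
New steady state M_∞ = F₁/k = F₁·τ = 6.51 × 13.87 = 90.322 kg.
M(t) = M_∞ + (M₀ − M_∞)·e^(−t/τ); t/τ = 19.2/13.87 = 1.384, so e^(−t/τ) = 0.2506.
M(t) = 90.322 + 15.68 × 0.2506 = 94.251 kg.

94.3 kg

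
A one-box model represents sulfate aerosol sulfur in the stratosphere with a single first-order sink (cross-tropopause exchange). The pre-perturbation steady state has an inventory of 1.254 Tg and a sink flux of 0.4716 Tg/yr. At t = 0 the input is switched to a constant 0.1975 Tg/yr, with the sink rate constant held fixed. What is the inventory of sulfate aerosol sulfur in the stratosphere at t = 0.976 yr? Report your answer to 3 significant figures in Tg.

τ = M₀/F₀ = 1.254/0.4716 = 2.659 yr; rate constant k = 1/τ.
New steady state M_∞ = F₁/k = F₁·τ = 0.1975 × 2.659 = 0.52516 Tg.
M(t) = M_∞ + (M₀ − M_∞)·e^(−t/τ); t/τ = 0.976/2.659 = 0.3671, so e^(−t/τ) = 0.6928.
M(t) = 0.52516 + 0.7288 × 0.6928 = 1.0301 Tg.

1.03 Tg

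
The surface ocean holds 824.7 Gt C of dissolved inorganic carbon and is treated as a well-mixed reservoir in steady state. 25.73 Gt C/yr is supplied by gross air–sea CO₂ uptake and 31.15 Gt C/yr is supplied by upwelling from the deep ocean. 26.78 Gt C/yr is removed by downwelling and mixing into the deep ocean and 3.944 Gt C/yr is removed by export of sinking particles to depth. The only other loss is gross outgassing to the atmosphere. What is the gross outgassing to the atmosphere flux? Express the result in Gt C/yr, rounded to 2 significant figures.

At steady state ΣF_in = ΣF_out.
ΣF_in = 25.73 + 31.15 = 56.880 Gt C/yr.
Gross outgassing to the atmosphere flux = ΣF_in − (26.78 + 3.944) = 56.880 − 30.72 = 26.16 Gt C/yr.

26 Gt C/yr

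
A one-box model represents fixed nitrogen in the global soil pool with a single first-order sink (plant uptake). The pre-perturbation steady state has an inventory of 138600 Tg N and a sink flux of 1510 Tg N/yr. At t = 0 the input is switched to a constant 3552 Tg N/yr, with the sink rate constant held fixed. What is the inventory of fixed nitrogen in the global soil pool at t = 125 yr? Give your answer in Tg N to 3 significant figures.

Residence time τ = M₀/F₀ = 91.79 yr. The eventual steady state is M_∞ = M₀·(F₁/F₀) = 138600 × 3552/1510 = 326030 Tg N.
The anomaly ΔM(t) = M(t) − M_∞ decays as ΔM₀·e^(−t/τ) with ΔM₀ = 138600 − 326030 = −187400 Tg N.
At t = 125 yr, e^(−t/τ) = e^(−1.362) = 0.2562, so ΔM = −48020 Tg N and M = 326030 − 48020 = 278010 Tg N.

278000 Tg N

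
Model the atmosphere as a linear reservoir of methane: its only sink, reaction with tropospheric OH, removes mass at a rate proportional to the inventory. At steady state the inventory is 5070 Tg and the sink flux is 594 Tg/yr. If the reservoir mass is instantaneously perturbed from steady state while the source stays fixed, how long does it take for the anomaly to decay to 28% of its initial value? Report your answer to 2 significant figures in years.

For a linear reservoir the anomaly decays as exp(−t/τ) with τ = M/F = 5070/594 = 8.535 yr.
exp(−t/τ) = 0.28 ⇒ t = −τ ln(0.28) = 8.535 × 1.273 = 10.87 yr.

11 yr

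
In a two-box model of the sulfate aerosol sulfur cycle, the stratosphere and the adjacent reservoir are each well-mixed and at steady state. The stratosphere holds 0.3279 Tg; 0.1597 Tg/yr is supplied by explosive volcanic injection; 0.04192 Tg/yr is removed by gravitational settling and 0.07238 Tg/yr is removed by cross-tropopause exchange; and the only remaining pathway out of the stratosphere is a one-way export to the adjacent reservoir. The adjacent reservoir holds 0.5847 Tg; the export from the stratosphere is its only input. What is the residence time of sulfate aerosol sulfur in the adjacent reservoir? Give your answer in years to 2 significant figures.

Balance the stratosphere: ΣF_in = 0.15970 Tg/yr.
Export to the adjacent reservoir = ΣF_in − (0.04192 + 0.07238) = 0.045400 Tg/yr.
At steady state the output of the adjacent reservoir equals its input, 0.045400 Tg/yr.
τ = M / F = 0.5847 / 0.045400 = 12.88 yr.

13 yr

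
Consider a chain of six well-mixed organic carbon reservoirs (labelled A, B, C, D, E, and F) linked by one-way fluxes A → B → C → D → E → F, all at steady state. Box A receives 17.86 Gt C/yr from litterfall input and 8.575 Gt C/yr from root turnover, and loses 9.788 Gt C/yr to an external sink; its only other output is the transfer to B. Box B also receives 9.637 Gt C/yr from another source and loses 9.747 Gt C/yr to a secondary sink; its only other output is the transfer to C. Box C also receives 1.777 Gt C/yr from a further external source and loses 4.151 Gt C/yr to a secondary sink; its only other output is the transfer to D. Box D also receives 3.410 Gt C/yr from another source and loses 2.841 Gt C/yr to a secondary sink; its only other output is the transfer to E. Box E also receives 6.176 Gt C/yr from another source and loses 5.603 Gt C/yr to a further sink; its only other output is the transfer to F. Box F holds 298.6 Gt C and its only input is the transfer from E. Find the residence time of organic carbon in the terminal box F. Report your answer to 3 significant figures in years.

Box A: F(A→B) = (17.86 + 8.575) − 9.788 = 16.647 Gt C/yr.
Box B: F(B→C) = (16.647 + 9.637) − 9.747 = 16.537 Gt C/yr.
Box C: F(C→D) = (16.537 + 1.777) − 4.151 = 14.163 Gt C/yr.
Box D: F(D→E) = (14.163 + 3.410) − 2.841 = 14.732 Gt C/yr.
Box E: F(E→F) = (14.732 + 6.176) − 5.603 = 15.305 Gt C/yr.
Box F throughput = its input = 15.305 Gt C/yr; τ = 298.6 / 15.305 = 19.51 yr.

19.5 yr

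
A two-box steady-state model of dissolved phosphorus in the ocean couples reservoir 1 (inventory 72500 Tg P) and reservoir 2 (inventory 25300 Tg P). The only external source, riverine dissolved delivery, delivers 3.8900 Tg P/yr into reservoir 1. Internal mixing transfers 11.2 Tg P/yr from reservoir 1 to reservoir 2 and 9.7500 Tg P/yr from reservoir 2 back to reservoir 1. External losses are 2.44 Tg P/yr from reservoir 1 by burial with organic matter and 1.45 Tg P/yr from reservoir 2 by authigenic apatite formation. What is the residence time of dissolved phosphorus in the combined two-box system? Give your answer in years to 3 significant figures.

25100 yr

For the system as a whole, the A↔B exchange is internal and contributes nothing to the throughput; only the external sinks remove mass.
M_total = 72500 + 25300 = 97800 Tg P.
ΣF_external_out = 2.44 + 1.45 = 3.8900 Tg P/yr.
τ = M_total / ΣF_ext = 97800 / 3.8900 = 25140 yr.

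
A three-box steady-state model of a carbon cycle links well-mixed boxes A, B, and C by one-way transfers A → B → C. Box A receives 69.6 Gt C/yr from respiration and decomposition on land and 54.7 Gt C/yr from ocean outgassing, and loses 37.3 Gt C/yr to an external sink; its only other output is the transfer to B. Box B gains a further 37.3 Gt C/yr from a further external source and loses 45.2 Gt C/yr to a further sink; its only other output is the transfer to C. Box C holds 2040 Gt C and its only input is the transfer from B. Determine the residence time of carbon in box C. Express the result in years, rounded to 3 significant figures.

Box A: F(A→B) = (69.6 + 54.7) − 37.3 = 87.000 Gt C/yr.
Box B: F(B→C) = (87.000 + 37.3) − 45.2 = 79.100 Gt C/yr.
Box C throughput = its input = 79.100 Gt C/yr; τ = 2040 / 79.100 = 25.79 yr.

25.8 yr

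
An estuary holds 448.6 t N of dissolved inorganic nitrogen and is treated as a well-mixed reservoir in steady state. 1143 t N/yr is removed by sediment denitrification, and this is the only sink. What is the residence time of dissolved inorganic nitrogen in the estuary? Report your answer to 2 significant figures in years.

τ = M / F = 448.6 / 1143 = 0.3925 yr.

0.39 yr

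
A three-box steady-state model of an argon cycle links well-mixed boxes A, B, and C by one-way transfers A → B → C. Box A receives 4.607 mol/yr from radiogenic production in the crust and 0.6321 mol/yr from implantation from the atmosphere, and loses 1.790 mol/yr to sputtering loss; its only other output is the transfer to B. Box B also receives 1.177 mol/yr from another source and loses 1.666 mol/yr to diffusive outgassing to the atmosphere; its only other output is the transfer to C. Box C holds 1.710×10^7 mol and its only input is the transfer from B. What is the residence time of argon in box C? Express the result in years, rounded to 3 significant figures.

5.78×10^6 yr

Box A: F(A→B) = (4.607 + 0.6321) − 1.790 = 3.4491 mol/yr.
Box B: F(B→C) = (3.4491 + 1.177) − 1.666 = 2.9601 mol/yr.
Box C throughput = its input = 2.9601 mol/yr; τ = 1.710×10^7 / 2.9601 = 5.777×10^6 yr.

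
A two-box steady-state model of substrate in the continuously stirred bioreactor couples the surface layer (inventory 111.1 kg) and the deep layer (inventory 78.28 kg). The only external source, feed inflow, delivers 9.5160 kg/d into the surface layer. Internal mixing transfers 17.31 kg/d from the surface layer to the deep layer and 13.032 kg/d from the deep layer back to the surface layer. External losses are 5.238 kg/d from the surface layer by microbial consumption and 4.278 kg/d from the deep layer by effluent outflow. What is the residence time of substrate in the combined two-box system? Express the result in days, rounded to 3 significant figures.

Residence time in the combined system uses the total inventory and the total *external* removal — internal exchanges between the two boxes cancel.
M_total = 111.1 + 78.28 = 189.38 kg.
ΣF_external_out = 5.238 + 4.278 = 9.5160 kg/d.
τ = M_total / ΣF_ext = 189.38 / 9.5160 = 19.90 d.

19.9 d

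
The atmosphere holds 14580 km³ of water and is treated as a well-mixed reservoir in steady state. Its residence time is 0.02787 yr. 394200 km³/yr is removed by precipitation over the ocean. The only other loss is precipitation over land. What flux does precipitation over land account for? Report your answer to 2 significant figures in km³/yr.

Total removal F = M/τ = 14580 / 0.02787 = 523100 km³/yr.
Precipitation over land = F − (394200) = 523100 − 394200 = 128900 km³/yr.

130000 km³/yr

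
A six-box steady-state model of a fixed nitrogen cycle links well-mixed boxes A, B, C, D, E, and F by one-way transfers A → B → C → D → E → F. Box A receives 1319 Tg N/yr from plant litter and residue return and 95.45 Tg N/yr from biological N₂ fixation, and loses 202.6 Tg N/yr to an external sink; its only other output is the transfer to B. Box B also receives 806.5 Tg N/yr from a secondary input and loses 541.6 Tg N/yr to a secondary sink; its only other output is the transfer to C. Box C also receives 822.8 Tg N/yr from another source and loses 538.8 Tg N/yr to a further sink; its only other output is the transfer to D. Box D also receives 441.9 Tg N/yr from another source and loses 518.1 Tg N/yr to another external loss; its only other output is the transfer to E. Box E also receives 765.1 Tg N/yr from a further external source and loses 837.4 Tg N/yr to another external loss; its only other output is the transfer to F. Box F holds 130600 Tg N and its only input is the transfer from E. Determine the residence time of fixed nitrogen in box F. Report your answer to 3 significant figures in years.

81.0 yr

Box A: F(A→B) = (1319 + 95.45) − 202.6 = 1211.9 Tg N/yr.
Box B: F(B→C) = (1211.9 + 806.5) − 541.6 = 1476.8 Tg N/yr.
Box C: F(C→D) = (1476.8 + 822.8) − 538.8 = 1760.8 Tg N/yr.
Box D: F(D→E) = (1760.8 + 441.9) − 518.1 = 1684.6 Tg N/yr.
Box E: F(E→F) = (1684.6 + 765.1) − 837.4 = 1612.2 Tg N/yr.
Box F throughput = its input = 1612.2 Tg N/yr; τ = 130600 / 1612.2 = 81.00 yr.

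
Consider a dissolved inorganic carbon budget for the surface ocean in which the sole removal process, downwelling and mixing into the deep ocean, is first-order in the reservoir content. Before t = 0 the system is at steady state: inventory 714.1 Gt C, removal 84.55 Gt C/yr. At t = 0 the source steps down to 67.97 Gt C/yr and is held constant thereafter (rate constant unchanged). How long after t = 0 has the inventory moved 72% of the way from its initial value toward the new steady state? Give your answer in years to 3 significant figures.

10.8 yr

τ = M₀/F₀ = 714.1/84.55 = 8.446 yr.
The remaining gap fraction is e^(−t/τ); 72% covered ⇒ e^(−t/τ) = 0.280.
t = −τ ln(0.280) = 8.446 × 1.273 = 10.75 yr.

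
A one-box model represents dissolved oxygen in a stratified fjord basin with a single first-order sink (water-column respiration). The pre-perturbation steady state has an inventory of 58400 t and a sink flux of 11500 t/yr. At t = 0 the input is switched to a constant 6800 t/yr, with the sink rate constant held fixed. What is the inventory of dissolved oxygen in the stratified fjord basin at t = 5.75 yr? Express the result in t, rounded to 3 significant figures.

Residence time τ = M₀/F₀ = 5.078 yr. The eventual steady state is M_∞ = M₀·(F₁/F₀) = 58400 × 6800/11500 = 34532 t.
The anomaly ΔM(t) = M(t) − M_∞ decays as ΔM₀·e^(−t/τ) with ΔM₀ = 58400 − 34532 = 23870 t.
At t = 5.75 yr, e^(−t/τ) = e^(−1.132) = 0.3223, so ΔM = 7693 t and M = 34532 + 7693 = 42225 t.

42200 t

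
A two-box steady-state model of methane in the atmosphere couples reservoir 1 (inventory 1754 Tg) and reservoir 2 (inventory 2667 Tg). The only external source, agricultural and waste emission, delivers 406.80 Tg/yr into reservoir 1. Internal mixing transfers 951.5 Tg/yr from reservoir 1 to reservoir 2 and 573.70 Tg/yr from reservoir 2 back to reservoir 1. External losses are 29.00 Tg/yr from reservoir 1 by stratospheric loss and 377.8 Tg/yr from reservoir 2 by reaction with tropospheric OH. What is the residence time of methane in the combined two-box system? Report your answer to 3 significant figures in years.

10.9 yr

Treat the two boxes together as one reservoir: the mixing fluxes between them are internal recycling, so τ = ΣM / Σ(external losses).
M_total = 1754 + 2667 = 4421.0 Tg.
ΣF_external_out = 29.00 + 377.8 = 406.80 Tg/yr.
τ = M_total / ΣF_ext = 4421.0 / 406.80 = 10.87 yr.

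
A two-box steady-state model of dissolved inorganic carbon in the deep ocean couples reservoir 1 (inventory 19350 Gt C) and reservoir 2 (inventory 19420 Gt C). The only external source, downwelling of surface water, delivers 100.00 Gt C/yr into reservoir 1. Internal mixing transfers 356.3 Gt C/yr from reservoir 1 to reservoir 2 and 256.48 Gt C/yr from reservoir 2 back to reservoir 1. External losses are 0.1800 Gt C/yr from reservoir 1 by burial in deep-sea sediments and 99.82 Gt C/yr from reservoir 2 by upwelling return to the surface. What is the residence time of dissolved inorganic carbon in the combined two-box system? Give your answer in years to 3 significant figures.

388 yr

For the system as a whole, the A↔B exchange is internal and contributes nothing to the throughput; only the external sinks remove mass.
M_total = 19350 + 19420 = 38770 Gt C.
ΣF_external_out = 0.1800 + 99.82 = 100.00 Gt C/yr.
τ = M_total / ΣF_ext = 38770 / 100.00 = 387.7 yr.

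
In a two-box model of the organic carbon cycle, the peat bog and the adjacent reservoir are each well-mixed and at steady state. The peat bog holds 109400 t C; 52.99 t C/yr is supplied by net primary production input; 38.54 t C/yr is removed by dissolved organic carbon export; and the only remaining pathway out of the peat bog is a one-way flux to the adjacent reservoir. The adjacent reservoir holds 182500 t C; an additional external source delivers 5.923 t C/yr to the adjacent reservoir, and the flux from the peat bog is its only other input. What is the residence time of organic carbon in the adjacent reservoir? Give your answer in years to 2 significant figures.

9000 yr

Balance the peat bog: ΣF_in = 52.990 t C/yr.
Flux to the adjacent reservoir = ΣF_in − (38.54) = 14.450 t C/yr.
Total input to the adjacent reservoir = 14.450 + 5.923 = 20.373 t C/yr; at steady state this equals its total output.
τ = M / F = 182500 / 20.373 = 8958 yr.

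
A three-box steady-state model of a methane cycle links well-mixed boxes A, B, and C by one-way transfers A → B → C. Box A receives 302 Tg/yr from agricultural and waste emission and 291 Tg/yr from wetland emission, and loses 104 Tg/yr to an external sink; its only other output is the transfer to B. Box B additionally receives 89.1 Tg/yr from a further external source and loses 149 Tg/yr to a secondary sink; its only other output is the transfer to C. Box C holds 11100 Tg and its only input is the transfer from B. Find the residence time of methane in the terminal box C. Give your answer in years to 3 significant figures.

25.9 yr

Box A: F(A→B) = (302 + 291) − 104 = 489.00 Tg/yr.
Box B: F(B→C) = (489.00 + 89.1) − 149 = 429.10 Tg/yr.
Box C throughput = its input = 429.10 Tg/yr; τ = 11100 / 429.10 = 25.87 yr.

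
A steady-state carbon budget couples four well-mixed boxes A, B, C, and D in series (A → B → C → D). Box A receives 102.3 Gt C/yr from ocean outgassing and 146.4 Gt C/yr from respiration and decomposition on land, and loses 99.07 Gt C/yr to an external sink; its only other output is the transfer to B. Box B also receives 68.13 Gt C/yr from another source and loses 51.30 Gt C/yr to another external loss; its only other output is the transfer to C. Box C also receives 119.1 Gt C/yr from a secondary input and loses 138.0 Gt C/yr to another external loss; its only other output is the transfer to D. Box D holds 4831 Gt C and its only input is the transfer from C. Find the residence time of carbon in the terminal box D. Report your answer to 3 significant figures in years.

Box A: F(A→B) = (102.3 + 146.4) − 99.07 = 149.63 Gt C/yr.
Box B: F(B→C) = (149.63 + 68.13) − 51.30 = 166.46 Gt C/yr.
Box C: F(C→D) = (166.46 + 119.1) − 138.0 = 147.56 Gt C/yr.
Box D throughput = its input = 147.56 Gt C/yr; τ = 4831 / 147.56 = 32.74 yr.

32.7 yr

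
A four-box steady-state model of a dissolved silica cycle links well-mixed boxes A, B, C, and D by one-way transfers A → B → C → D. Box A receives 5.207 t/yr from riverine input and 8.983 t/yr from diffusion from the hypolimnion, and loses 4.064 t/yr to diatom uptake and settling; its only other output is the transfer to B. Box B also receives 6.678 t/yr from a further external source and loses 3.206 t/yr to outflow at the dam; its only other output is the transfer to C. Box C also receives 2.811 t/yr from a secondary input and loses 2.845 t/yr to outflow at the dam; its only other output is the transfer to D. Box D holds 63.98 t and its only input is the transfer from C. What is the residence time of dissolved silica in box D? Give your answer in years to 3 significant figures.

4.72 yr

Box A: F(A→B) = (5.207 + 8.983) − 4.064 = 10.126 t/yr.
Box B: F(B→C) = (10.126 + 6.678) − 3.206 = 13.598 t/yr.
Box C: F(C→D) = (13.598 + 2.811) − 2.845 = 13.564 t/yr.
Box D throughput = its input = 13.564 t/yr; τ = 63.98 / 13.564 = 4.717 yr.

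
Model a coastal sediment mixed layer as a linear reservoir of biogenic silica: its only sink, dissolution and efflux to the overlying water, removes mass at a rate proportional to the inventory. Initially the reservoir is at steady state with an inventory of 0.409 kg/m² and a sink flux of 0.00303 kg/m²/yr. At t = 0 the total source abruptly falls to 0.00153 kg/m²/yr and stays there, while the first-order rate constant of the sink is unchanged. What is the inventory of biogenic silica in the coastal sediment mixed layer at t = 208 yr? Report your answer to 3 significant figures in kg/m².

0.250 kg/m²

τ = M₀/F₀ = 0.409/0.00303 = 135.0 yr; rate constant k = 1/τ.
New steady state M_∞ = F₁/k = F₁·τ = 0.00153 × 135.0 = 0.20652 kg/m².
M(t) = M_∞ + (M₀ − M_∞)·e^(−t/τ); t/τ = 208/135.0 = 1.541, so e^(−t/τ) = 0.2142.
M(t) = 0.20652 + 0.2025 × 0.2142 = 0.24989 kg/m².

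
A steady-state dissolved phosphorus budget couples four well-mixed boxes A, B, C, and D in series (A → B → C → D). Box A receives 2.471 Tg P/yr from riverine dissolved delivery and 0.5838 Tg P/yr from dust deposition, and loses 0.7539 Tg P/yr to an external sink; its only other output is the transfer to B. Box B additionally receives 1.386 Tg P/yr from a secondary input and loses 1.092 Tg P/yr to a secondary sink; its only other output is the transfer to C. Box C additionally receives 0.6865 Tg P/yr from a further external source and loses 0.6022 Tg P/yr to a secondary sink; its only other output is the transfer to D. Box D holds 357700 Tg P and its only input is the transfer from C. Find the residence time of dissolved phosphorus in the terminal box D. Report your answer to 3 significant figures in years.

Box A: F(A→B) = (2.471 + 0.5838) − 0.7539 = 2.3009 Tg P/yr.
Box B: F(B→C) = (2.3009 + 1.386) − 1.092 = 2.5949 Tg P/yr.
Box C: F(C→D) = (2.5949 + 0.6865) − 0.6022 = 2.6792 Tg P/yr.
Box D throughput = its input = 2.6792 Tg P/yr; τ = 357700 / 2.6792 = 133500 yr.

134000 yr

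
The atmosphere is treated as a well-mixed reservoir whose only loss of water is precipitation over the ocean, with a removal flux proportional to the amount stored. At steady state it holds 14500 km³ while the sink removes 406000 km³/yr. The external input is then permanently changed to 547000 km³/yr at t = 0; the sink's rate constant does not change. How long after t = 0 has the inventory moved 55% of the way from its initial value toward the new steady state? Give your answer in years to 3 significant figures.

τ = M₀/F₀ = 14500/406000 = 0.03571 yr.
The remaining gap fraction is e^(−t/τ); 55% covered ⇒ e^(−t/τ) = 0.450.
t = −τ ln(0.450) = 0.03571 × 0.7985 = 0.02852 yr.

0.0285 yr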